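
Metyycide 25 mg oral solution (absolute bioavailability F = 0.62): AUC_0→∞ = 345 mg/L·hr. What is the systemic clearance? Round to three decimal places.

CL = 0.045 L/hr

CL = F × Dose / AUC_0→∞
   = 0.62 × 25 / 345 = 0.0449275 L/hr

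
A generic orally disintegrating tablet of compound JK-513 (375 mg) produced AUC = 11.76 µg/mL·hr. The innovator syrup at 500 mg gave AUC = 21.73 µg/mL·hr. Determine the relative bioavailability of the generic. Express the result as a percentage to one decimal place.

F_rel = 72.2%

F_rel = (AUC_test/D_test) / (AUC_ref/D_ref)
      = (11.76/375) / (21.73/500)
      = 0.03136 / 0.04346 = 0.7216 = 72.16%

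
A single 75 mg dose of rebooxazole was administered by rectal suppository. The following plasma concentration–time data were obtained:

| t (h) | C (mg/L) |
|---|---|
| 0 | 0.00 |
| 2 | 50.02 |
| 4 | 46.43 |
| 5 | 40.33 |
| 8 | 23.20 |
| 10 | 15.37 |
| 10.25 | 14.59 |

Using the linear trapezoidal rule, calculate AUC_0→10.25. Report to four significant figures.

AUC = 327.5 mg/L·h

Trapezoidal AUC_0→10.25:
  [0→2]: (0.00+50.02)/2 × 2 = 50.02
  [2→4]: (50.02+46.43)/2 × 2 = 96.45
  [4→5]: (46.43+40.33)/2 × 1 = 43.38
  [5→8]: (40.33+23.20)/2 × 3 = 95.295
  [8→10]: (23.20+15.37)/2 × 2 = 38.57
  [10→10.25]: (15.37+14.59)/2 × 0.25 = 3.745
  Sum = 327.46 mg/L·h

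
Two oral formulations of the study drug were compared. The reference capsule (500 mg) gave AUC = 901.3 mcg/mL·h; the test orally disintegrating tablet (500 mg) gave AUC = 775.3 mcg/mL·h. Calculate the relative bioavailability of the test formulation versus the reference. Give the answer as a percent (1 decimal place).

F_rel = 86.0%

F_rel = (AUC_test/D_test) / (AUC_ref/D_ref)
      = (775.3/500) / (901.3/500)
      = 1.5506 / 1.8026 = 0.8602 = 86.02%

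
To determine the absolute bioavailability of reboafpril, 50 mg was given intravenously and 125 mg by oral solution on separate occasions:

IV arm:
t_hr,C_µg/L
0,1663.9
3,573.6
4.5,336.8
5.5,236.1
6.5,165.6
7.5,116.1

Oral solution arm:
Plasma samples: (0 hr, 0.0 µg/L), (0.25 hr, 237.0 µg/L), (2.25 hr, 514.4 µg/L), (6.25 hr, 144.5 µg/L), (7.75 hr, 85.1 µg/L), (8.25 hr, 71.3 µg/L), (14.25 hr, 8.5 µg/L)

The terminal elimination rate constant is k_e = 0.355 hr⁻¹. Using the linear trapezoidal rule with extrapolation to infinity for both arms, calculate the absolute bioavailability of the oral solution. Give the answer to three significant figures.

F = 0.206

Trapezoidal AUC_0→7.5 (IV):
  [0→3]: (1663.9+573.6)/2 × 3 = 3356.25
  [3→4.5]: (573.6+336.8)/2 × 1.5 = 682.8
  [4.5→5.5]: (336.8+236.1)/2 × 1 = 286.45
  [5.5→6.5]: (236.1+165.6)/2 × 1 = 200.85
  [6.5→7.5]: (165.6+116.1)/2 × 1 = 140.85
  Sum = 4667.2 µg/L·hr
IV tail: 116.1/0.355 = 327.042; AUC_iv,0→∞ = 4667.2 + 327.042 = 4994.242 µg/L·hr
Trapezoidal AUC_0→14.25 (oral solution):
  [0→0.25]: (0.0+237.0)/2 × 0.25 = 29.625
  [0.25→2.25]: (237.0+514.4)/2 × 2 = 751.4
  [2.25→6.25]: (514.4+144.5)/2 × 4 = 1317.8
  [6.25→7.75]: (144.5+85.1)/2 × 1.5 = 172.2
  [7.75→8.25]: (85.1+71.3)/2 × 0.5 = 39.1
  [8.25→14.25]: (71.3+8.5)/2 × 6 = 239.4
  Sum = 2549.525 µg/L·hr
oral solution tail: 8.5/0.355 = 23.944; AUC_ev,0→∞ = 2549.525 + 23.944 = 2573.469 µg/L·hr
F = (AUC_ev/D_ev)/(AUC_iv/D_iv) = (2573.469/125)/(4994.242/50) = 20.587752/99.88484 = 0.2061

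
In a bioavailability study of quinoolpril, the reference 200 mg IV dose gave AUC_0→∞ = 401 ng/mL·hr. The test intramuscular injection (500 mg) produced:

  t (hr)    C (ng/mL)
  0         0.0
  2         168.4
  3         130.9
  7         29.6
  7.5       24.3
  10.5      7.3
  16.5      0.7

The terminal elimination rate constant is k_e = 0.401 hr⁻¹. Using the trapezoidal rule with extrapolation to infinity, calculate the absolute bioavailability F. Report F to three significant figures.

Trapezoidal AUC_0→16.5 (intramuscular injection):
  [0→2]: (0.0+168.4)/2 × 2 = 168.4
  [2→3]: (168.4+130.9)/2 × 1 = 149.65
  [3→7]: (130.9+29.6)/2 × 4 = 321.0
  [7→7.5]: (29.6+24.3)/2 × 0.5 = 13.475
  [7.5→10.5]: (24.3+7.3)/2 × 3 = 47.4
  [10.5→16.5]: (7.3+0.7)/2 × 6 = 24.0
  Sum = 723.925 ng/mL·hr
Tail: C_last/k_e = 0.7/0.401 = 1.746
AUC_0→∞ (intramuscular injection) = 723.925 + 1.746 = 725.671 ng/mL·hr
F = (AUC_ev/D_ev)/(AUC_iv/D_iv) = (725.671/500)/(401/200) = 1.451342/2.005 = 0.7239

F = 0.724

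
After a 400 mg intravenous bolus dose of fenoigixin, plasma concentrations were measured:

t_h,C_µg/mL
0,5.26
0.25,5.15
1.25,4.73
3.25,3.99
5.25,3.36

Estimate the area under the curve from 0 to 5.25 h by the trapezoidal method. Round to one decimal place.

Trapezoidal AUC_0→5.25:
  [0→0.25]: (5.26+5.15)/2 × 0.25 = 1.30125
  [0.25→1.25]: (5.15+4.73)/2 × 1 = 4.94
  [1.25→3.25]: (4.73+3.99)/2 × 2 = 8.72
  [3.25→5.25]: (3.99+3.36)/2 × 2 = 7.35
  Sum = 22.31125 µg/mL·h

AUC = 22.3 µg/mL·h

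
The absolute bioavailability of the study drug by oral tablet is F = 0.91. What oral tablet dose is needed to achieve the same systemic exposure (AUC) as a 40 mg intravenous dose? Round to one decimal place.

D_oral = 44.0 mg

For equal systemic exposure: F × D_ev = D_iv
D_ev = D_iv / F = 40 / 0.91 = 43.956 mg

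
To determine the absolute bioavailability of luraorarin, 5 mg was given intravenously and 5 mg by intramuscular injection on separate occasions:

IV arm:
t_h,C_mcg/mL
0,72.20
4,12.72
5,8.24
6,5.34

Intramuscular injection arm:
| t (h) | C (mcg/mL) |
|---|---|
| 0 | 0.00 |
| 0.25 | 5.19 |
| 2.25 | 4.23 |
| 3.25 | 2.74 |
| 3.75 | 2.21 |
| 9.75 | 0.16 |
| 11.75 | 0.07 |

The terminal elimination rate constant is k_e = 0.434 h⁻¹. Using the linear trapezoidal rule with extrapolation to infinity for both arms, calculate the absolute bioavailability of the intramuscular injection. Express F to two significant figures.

Trapezoidal AUC_0→6 (IV):
  [0→4]: (72.20+12.72)/2 × 4 = 169.84
  [4→5]: (12.72+8.24)/2 × 1 = 10.48
  [5→6]: (8.24+5.34)/2 × 1 = 6.79
  Sum = 187.11 mcg/mL·h
IV tail: 5.34/0.434 = 12.304; AUC_iv,0→∞ = 187.11 + 12.304 = 199.414 mcg/mL·h
Trapezoidal AUC_0→11.75 (intramuscular injection):
  [0→0.25]: (0.00+5.19)/2 × 0.25 = 0.64875
  [0.25→2.25]: (5.19+4.23)/2 × 2 = 9.42
  [2.25→3.25]: (4.23+2.74)/2 × 1 = 3.485
  [3.25→3.75]: (2.74+2.21)/2 × 0.5 = 1.2375
  [3.75→9.75]: (2.21+0.16)/2 × 6 = 7.11
  [9.75→11.75]: (0.16+0.07)/2 × 2 = 0.23
  Sum = 22.13125 mcg/mL·h
intramuscular injection tail: 0.07/0.434 = 0.161; AUC_ev,0→∞ = 22.13125 + 0.161 = 22.29225 mcg/mL·h
F = (AUC_ev/D_ev)/(AUC_iv/D_iv) = (22.29225/5)/(199.414/5) = 4.45845/39.8828 = 0.1118

F = 0.11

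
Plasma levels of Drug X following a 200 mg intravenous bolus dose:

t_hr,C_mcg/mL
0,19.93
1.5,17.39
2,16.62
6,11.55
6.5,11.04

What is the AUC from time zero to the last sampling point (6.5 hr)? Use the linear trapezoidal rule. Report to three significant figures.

Trapezoidal AUC_0→6.5:
  [0→1.5]: (19.93+17.39)/2 × 1.5 = 27.99
  [1.5→2]: (17.39+16.62)/2 × 0.5 = 8.5025
  [2→6]: (16.62+11.55)/2 × 4 = 56.34
  [6→6.5]: (11.55+11.04)/2 × 0.5 = 5.6475
  Sum = 98.48 mcg/mL·hr

AUC = 98.5 mcg/mL·hr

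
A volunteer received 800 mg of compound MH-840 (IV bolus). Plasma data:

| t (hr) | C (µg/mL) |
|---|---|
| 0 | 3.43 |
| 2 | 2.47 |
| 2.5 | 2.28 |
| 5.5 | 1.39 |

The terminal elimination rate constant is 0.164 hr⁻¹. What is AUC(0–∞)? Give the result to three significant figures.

Trapezoidal AUC_0→5.5:
  [0→2]: (3.43+2.47)/2 × 2 = 5.9
  [2→2.5]: (2.47+2.28)/2 × 0.5 = 1.1875
  [2.5→5.5]: (2.28+1.39)/2 × 3 = 5.505
  Sum = 12.5925 µg/mL·hr
Extrapolated tail: C_last / k_e = 1.39 / 0.164 = 8.476
AUC_0→∞ = 12.5925 + 8.476 = 21.0685 µg/mL·hr

AUC = 21.1 µg/mL·hr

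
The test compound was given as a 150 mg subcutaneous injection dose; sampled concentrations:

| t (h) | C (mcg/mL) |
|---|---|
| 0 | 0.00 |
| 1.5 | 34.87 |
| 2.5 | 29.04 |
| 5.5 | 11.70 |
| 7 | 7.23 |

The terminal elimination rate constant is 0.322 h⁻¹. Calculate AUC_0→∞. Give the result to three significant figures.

AUC = 156 mcg/mL·h

Trapezoidal AUC_0→7:
  [0→1.5]: (0.00+34.87)/2 × 1.5 = 26.1525
  [1.5→2.5]: (34.87+29.04)/2 × 1 = 31.955
  [2.5→5.5]: (29.04+11.70)/2 × 3 = 61.11
  [5.5→7]: (11.70+7.23)/2 × 1.5 = 14.1975
  Sum = 133.415 mcg/mL·h
Extrapolated tail: C_last / k_e = 7.23 / 0.322 = 22.453
AUC_0→∞ = 133.415 + 22.453 = 155.868 mcg/mL·h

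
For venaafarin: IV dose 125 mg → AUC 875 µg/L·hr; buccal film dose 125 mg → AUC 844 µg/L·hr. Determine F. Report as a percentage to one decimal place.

F = (AUC_ev / D_ev) / (AUC_iv / D_iv)
  = (844/125) / (875/125)
  = 6.752 / 7 = 0.9646
  = 96.46%

F = 96.5%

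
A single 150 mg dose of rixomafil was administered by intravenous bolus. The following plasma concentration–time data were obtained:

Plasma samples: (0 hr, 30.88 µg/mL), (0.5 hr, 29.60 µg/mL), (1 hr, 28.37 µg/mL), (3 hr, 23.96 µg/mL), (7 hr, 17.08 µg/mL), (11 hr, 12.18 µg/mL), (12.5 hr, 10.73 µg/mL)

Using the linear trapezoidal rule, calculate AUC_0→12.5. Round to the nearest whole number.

Trapezoidal AUC_0→12.5:
  [0→0.5]: (30.88+29.60)/2 × 0.5 = 15.12
  [0.5→1]: (29.60+28.37)/2 × 0.5 = 14.4925
  [1→3]: (28.37+23.96)/2 × 2 = 52.33
  [3→7]: (23.96+17.08)/2 × 4 = 82.08
  [7→11]: (17.08+12.18)/2 × 4 = 58.52
  [11→12.5]: (12.18+10.73)/2 × 1.5 = 17.1825
  Sum = 239.725 µg/mL·hr

AUC = 240 µg/mL·hr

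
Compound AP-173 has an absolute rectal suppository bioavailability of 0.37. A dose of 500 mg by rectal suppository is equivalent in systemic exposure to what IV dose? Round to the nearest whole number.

D_iv = 185 mg

Systemic exposure from an extravascular dose = F × D_ev, so the equivalent IV dose is F × D_ev.
D_iv = F × D_ev = 0.37 × 500 = 185 mg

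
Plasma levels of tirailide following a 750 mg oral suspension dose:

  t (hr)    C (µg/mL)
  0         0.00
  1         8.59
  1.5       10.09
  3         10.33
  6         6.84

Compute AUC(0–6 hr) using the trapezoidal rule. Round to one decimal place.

AUC = 50.0 µg/mL·hr

Trapezoidal AUC_0→6:
  [0→1]: (0.00+8.59)/2 × 1 = 4.295
  [1→1.5]: (8.59+10.09)/2 × 0.5 = 4.67
  [1.5→3]: (10.09+10.33)/2 × 1.5 = 15.315
  [3→6]: (10.33+6.84)/2 × 3 = 25.755
  Sum = 50.035 µg/mL·hr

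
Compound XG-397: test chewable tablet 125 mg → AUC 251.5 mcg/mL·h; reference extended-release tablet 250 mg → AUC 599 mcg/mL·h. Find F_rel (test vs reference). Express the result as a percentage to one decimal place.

F_rel = 84.0%

F_rel = (AUC_test/D_test) / (AUC_ref/D_ref)
      = (251.5/125) / (599/250)
      = 2.012 / 2.396 = 0.8397 = 83.97%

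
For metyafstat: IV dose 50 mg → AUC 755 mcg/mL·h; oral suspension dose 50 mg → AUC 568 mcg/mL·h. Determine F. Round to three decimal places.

F = (AUC_ev / D_ev) / (AUC_iv / D_iv)
  = (568/50) / (755/50)
  = 11.36 / 15.1 = 0.7523

F = 0.752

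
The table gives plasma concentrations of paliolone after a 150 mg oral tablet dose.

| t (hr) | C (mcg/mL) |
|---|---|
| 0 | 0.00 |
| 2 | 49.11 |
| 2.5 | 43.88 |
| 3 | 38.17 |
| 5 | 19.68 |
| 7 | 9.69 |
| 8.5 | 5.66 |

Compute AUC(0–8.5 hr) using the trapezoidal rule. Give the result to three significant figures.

AUC = 192 mcg/mL·hr

Trapezoidal AUC_0→8.5:
  [0→2]: (0.00+49.11)/2 × 2 = 49.11
  [2→2.5]: (49.11+43.88)/2 × 0.5 = 23.2475
  [2.5→3]: (43.88+38.17)/2 × 0.5 = 20.5125
  [3→5]: (38.17+19.68)/2 × 2 = 57.85
  [5→7]: (19.68+9.69)/2 × 2 = 29.37
  [7→8.5]: (9.69+5.66)/2 × 1.5 = 11.5125
  Sum = 191.6025 mcg/mL·hr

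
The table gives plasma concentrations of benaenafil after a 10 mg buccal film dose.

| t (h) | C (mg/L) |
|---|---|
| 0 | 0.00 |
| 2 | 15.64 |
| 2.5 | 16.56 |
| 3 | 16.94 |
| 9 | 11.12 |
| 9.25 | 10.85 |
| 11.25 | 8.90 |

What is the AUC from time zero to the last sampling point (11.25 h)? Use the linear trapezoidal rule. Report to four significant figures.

AUC = 138.7 mg/L·h

Trapezoidal AUC_0→11.25:
  [0→2]: (0.00+15.64)/2 × 2 = 15.64
  [2→2.5]: (15.64+16.56)/2 × 0.5 = 8.05
  [2.5→3]: (16.56+16.94)/2 × 0.5 = 8.375
  [3→9]: (16.94+11.12)/2 × 6 = 84.18
  [9→9.25]: (11.12+10.85)/2 × 0.25 = 2.74625
  [9.25→11.25]: (10.85+8.90)/2 × 2 = 19.75
  Sum = 138.74125 mg/L·h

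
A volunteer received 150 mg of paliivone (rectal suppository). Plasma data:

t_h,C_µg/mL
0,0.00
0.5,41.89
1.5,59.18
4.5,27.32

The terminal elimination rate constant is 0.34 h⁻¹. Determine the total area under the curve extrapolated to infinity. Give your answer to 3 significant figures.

Trapezoidal AUC_0→4.5:
  [0→0.5]: (0.00+41.89)/2 × 0.5 = 10.4725
  [0.5→1.5]: (41.89+59.18)/2 × 1 = 50.535
  [1.5→4.5]: (59.18+27.32)/2 × 3 = 129.75
  Sum = 190.7575 µg/mL·h
Extrapolated tail: C_last / k_e = 27.32 / 0.34 = 80.353
AUC_0→∞ = 190.7575 + 80.353 = 271.1105 µg/mL·h

AUC = 271 µg/mL·h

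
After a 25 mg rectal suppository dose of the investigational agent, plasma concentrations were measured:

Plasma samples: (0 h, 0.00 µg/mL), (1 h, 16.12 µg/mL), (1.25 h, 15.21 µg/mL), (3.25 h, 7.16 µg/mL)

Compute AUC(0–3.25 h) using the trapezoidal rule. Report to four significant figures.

AUC = 34.35 µg/mL·h

Trapezoidal AUC_0→3.25:
  [0→1]: (0.00+16.12)/2 × 1 = 8.06
  [1→1.25]: (16.12+15.21)/2 × 0.25 = 3.91625
  [1.25→3.25]: (15.21+7.16)/2 × 2 = 22.37
  Sum = 34.34625 µg/mL·h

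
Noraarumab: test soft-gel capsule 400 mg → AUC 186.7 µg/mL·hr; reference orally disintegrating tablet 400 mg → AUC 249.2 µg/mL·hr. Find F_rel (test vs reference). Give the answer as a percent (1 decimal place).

F_rel = (AUC_test/D_test) / (AUC_ref/D_ref)
      = (186.7/400) / (249.2/400)
      = 0.46675 / 0.623 = 0.7492 = 74.92%

F_rel = 74.9%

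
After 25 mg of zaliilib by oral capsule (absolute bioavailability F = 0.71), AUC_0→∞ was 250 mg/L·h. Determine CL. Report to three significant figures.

CL = F × Dose / AUC_0→∞
   = 0.71 × 25 / 250 = 0.071 L/h

CL = 0.0710 L/h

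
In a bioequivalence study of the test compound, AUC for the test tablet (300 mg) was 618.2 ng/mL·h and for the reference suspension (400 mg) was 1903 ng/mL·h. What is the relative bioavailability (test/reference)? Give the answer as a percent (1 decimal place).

F_rel = 43.3%

F_rel = (AUC_test/D_test) / (AUC_ref/D_ref)
      = (618.2/300) / (1903/400)
      = 2.06067 / 4.7575 = 0.4331 = 43.31%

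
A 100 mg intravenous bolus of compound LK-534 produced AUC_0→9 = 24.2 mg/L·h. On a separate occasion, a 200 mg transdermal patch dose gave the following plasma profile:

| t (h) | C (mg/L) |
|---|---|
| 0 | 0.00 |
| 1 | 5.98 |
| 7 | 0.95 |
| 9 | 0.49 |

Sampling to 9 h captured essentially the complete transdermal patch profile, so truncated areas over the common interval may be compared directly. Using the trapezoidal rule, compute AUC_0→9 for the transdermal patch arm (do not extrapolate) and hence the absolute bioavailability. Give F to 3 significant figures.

F = 0.521

Trapezoidal AUC_0→9 (transdermal patch):
  [0→1]: (0.00+5.98)/2 × 1 = 2.99
  [1→7]: (5.98+0.95)/2 × 6 = 20.79
  [7→9]: (0.95+0.49)/2 × 2 = 1.44
  Sum = 25.22 mg/L·h
F = (AUC_ev/D_ev)/(AUC_iv/D_iv) = (25.22/200)/(24.2/100) = 0.1261/0.242 = 0.5211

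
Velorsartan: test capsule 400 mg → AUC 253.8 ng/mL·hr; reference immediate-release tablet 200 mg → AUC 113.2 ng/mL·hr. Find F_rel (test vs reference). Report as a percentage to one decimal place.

F_rel = (AUC_test/D_test) / (AUC_ref/D_ref)
      = (253.8/400) / (113.2/200)
      = 0.6345 / 0.566 = 1.1210 = 112.10%

F_rel = 112.1%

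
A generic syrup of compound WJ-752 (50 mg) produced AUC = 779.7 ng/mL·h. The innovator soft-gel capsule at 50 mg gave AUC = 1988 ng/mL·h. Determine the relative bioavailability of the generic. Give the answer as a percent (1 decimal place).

F_rel = (AUC_test/D_test) / (AUC_ref/D_ref)
      = (779.7/50) / (1988/50)
      = 15.594 / 39.76 = 0.3922 = 39.22%

F_rel = 39.2%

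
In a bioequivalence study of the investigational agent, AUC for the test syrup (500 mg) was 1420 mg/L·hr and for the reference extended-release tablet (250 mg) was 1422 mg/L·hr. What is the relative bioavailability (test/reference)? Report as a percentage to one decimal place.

F_rel = 49.9%

F_rel = (AUC_test/D_test) / (AUC_ref/D_ref)
      = (1420/500) / (1422/250)
      = 2.84 / 5.688 = 0.4993 = 49.93%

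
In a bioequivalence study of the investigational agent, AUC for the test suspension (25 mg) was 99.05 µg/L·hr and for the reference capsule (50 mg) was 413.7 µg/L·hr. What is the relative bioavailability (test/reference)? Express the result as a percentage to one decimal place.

F_rel = (AUC_test/D_test) / (AUC_ref/D_ref)
      = (99.05/25) / (413.7/50)
      = 3.962 / 8.274 = 0.4788 = 47.88%

F_rel = 47.9%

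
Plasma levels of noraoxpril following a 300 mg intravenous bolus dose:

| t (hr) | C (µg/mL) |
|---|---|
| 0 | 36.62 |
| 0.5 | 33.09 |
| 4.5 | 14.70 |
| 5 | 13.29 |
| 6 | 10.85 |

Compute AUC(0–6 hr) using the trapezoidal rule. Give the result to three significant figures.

Trapezoidal AUC_0→6:
  [0→0.5]: (36.62+33.09)/2 × 0.5 = 17.4275
  [0.5→4.5]: (33.09+14.70)/2 × 4 = 95.58
  [4.5→5]: (14.70+13.29)/2 × 0.5 = 6.9975
  [5→6]: (13.29+10.85)/2 × 1 = 12.07
  Sum = 132.075 µg/mL·hr

AUC = 132 µg/mL·hr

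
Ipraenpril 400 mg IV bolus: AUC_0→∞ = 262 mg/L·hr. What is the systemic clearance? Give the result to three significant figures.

CL = Dose_iv / AUC_0→∞
   = 400 / 262 = 1.52672 L/hr

CL = 1.53 L/hr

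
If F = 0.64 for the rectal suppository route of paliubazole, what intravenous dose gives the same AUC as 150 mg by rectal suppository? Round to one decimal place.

D_iv = 96.0 mg

Systemic exposure from an extravascular dose = F × D_ev, so the equivalent IV dose is F × D_ev.
D_iv = F × D_ev = 0.64 × 150 = 96 mg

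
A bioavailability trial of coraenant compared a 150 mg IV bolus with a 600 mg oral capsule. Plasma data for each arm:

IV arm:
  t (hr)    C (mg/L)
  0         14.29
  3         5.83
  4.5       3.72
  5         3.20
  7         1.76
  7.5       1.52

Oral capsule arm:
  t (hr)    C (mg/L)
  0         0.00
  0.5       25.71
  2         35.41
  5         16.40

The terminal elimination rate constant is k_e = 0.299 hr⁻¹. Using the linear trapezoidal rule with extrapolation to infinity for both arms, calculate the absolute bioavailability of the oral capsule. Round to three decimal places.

Trapezoidal AUC_0→7.5 (IV):
  [0→3]: (14.29+5.83)/2 × 3 = 30.18
  [3→4.5]: (5.83+3.72)/2 × 1.5 = 7.1625
  [4.5→5]: (3.72+3.20)/2 × 0.5 = 1.73
  [5→7]: (3.20+1.76)/2 × 2 = 4.96
  [7→7.5]: (1.76+1.52)/2 × 0.5 = 0.82
  Sum = 44.8525 mg/L·hr
IV tail: 1.52/0.299 = 5.084; AUC_iv,0→∞ = 44.8525 + 5.084 = 49.9365 mg/L·hr
Trapezoidal AUC_0→5 (oral capsule):
  [0→0.5]: (0.00+25.71)/2 × 0.5 = 6.4275
  [0.5→2]: (25.71+35.41)/2 × 1.5 = 45.84
  [2→5]: (35.41+16.40)/2 × 3 = 77.715
  Sum = 129.9825 mg/L·hr
oral capsule tail: 16.40/0.299 = 54.849; AUC_ev,0→∞ = 129.9825 + 54.849 = 184.8315 mg/L·hr
F = (AUC_ev/D_ev)/(AUC_iv/D_iv) = (184.8315/600)/(49.9365/150) = 0.3080525/0.33291 = 0.9253

F = 0.925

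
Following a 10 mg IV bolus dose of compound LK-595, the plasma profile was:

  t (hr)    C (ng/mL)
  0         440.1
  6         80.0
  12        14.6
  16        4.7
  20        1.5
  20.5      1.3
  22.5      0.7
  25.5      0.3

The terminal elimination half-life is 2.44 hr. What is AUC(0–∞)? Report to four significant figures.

AUC = 1900 ng/mL·hr

Trapezoidal AUC_0→25.5:
  [0→6]: (440.1+80.0)/2 × 6 = 1560.3
  [6→12]: (80.0+14.6)/2 × 6 = 283.8
  [12→16]: (14.6+4.7)/2 × 4 = 38.6
  [16→20]: (4.7+1.5)/2 × 4 = 12.4
  [20→20.5]: (1.5+1.3)/2 × 0.5 = 0.7
  [20.5→22.5]: (1.3+0.7)/2 × 2 = 2.0
  [22.5→25.5]: (0.7+0.3)/2 × 3 = 1.5
  Sum = 1899.3 ng/mL·hr
k_e = ln2 / t½ = 0.693147 / 2.44 = 0.2841 hr^-1
Extrapolated tail: C_last / k_e = 0.3 / 0.2841 = 1.056
AUC_0→∞ = 1899.3 + 1.056 = 1900.356 ng/mL·hr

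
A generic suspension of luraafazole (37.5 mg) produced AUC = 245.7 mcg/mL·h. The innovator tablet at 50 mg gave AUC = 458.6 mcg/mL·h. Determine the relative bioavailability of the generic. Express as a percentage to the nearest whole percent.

F_rel = 71%

F_rel = (AUC_test/D_test) / (AUC_ref/D_ref)
      = (245.7/37.5) / (458.6/50)
      = 6.552 / 9.172 = 0.7143 = 71.43%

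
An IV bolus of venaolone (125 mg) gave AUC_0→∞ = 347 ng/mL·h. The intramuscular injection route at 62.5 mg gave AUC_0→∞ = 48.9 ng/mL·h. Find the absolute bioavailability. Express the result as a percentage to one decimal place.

F = 28.2%

F = (AUC_ev / D_ev) / (AUC_iv / D_iv)
  = (48.9/62.5) / (347/125)
  = 0.7824 / 2.776 = 0.2818
  = 28.18%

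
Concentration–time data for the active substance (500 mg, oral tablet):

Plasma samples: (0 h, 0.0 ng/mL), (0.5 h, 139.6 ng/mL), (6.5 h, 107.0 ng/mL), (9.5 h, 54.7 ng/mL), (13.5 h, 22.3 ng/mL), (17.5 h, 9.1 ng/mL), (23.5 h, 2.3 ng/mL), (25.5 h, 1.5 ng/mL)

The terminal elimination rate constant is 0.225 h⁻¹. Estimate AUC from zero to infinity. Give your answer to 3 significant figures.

Trapezoidal AUC_0→25.5:
  [0→0.5]: (0.0+139.6)/2 × 0.5 = 34.9
  [0.5→6.5]: (139.6+107.0)/2 × 6 = 739.8
  [6.5→9.5]: (107.0+54.7)/2 × 3 = 242.55
  [9.5→13.5]: (54.7+22.3)/2 × 4 = 154.0
  [13.5→17.5]: (22.3+9.1)/2 × 4 = 62.8
  [17.5→23.5]: (9.1+2.3)/2 × 6 = 34.2
  [23.5→25.5]: (2.3+1.5)/2 × 2 = 3.8
  Sum = 1272.05 ng/mL·h
Extrapolated tail: C_last / k_e = 1.5 / 0.225 = 6.667
AUC_0→∞ = 1272.05 + 6.667 = 1278.717 ng/mL·h

AUC = 1280 ng/mL·h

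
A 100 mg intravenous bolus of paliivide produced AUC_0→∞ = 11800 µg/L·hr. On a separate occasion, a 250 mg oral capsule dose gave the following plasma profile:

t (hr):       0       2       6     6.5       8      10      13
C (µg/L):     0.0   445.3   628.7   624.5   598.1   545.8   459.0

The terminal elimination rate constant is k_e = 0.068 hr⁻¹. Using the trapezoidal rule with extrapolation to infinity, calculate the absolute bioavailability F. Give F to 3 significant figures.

Trapezoidal AUC_0→13 (oral capsule):
  [0→2]: (0.0+445.3)/2 × 2 = 445.3
  [2→6]: (445.3+628.7)/2 × 4 = 2148.0
  [6→6.5]: (628.7+624.5)/2 × 0.5 = 313.3
  [6.5→8]: (624.5+598.1)/2 × 1.5 = 916.95
  [8→10]: (598.1+545.8)/2 × 2 = 1143.9
  [10→13]: (545.8+459.0)/2 × 3 = 1507.2
  Sum = 6474.65 µg/L·hr
Tail: C_last/k_e = 459.0/0.068 = 6750.000
AUC_0→∞ (oral capsule) = 6474.65 + 6750.000 = 13224.65 µg/L·hr
F = (AUC_ev/D_ev)/(AUC_iv/D_iv) = (13224.65/250)/(11800/100) = 52.8986/118 = 0.4483

F = 0.448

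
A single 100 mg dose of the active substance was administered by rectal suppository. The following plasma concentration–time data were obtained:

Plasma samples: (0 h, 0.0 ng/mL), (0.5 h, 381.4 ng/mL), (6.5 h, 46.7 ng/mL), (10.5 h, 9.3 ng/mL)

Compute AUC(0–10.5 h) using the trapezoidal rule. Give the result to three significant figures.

Trapezoidal AUC_0→10.5:
  [0→0.5]: (0.0+381.4)/2 × 0.5 = 95.35
  [0.5→6.5]: (381.4+46.7)/2 × 6 = 1284.3
  [6.5→10.5]: (46.7+9.3)/2 × 4 = 112.0
  Sum = 1491.65 ng/mL·h

AUC = 1490 ng/mL·h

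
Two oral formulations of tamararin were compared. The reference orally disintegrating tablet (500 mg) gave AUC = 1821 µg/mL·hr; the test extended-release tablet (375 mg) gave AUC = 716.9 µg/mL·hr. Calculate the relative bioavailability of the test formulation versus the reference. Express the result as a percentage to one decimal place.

F_rel = (AUC_test/D_test) / (AUC_ref/D_ref)
      = (716.9/375) / (1821/500)
      = 1.91173 / 3.642 = 0.5249 = 52.49%

F_rel = 52.5%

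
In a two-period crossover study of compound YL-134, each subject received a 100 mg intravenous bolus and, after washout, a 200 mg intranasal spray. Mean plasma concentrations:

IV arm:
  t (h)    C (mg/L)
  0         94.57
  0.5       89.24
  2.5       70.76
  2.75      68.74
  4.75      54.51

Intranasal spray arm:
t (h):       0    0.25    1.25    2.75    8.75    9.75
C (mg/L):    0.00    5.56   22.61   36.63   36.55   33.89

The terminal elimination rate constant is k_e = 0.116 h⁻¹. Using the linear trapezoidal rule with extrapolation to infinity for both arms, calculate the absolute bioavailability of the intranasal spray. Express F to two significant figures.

Trapezoidal AUC_0→4.75 (IV):
  [0→0.5]: (94.57+89.24)/2 × 0.5 = 45.9525
  [0.5→2.5]: (89.24+70.76)/2 × 2 = 160.0
  [2.5→2.75]: (70.76+68.74)/2 × 0.25 = 17.4375
  [2.75→4.75]: (68.74+54.51)/2 × 2 = 123.25
  Sum = 346.64 mg/L·h
IV tail: 54.51/0.116 = 469.914; AUC_iv,0→∞ = 346.64 + 469.914 = 816.554 mg/L·h
Trapezoidal AUC_0→9.75 (intranasal spray):
  [0→0.25]: (0.00+5.56)/2 × 0.25 = 0.695
  [0.25→1.25]: (5.56+22.61)/2 × 1 = 14.085
  [1.25→2.75]: (22.61+36.63)/2 × 1.5 = 44.43
  [2.75→8.75]: (36.63+36.55)/2 × 6 = 219.54
  [8.75→9.75]: (36.55+33.89)/2 × 1 = 35.22
  Sum = 313.97 mg/L·h
intranasal spray tail: 33.89/0.116 = 292.155; AUC_ev,0→∞ = 313.97 + 292.155 = 606.125 mg/L·h
F = (AUC_ev/D_ev)/(AUC_iv/D_iv) = (606.125/200)/(816.554/100) = 3.030625/8.16554 = 0.3711

F = 0.37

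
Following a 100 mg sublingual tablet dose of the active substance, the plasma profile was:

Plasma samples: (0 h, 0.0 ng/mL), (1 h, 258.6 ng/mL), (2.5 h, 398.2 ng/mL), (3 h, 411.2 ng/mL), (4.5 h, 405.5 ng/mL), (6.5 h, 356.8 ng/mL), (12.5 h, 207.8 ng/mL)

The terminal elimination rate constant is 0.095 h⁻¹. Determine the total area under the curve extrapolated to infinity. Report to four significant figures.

AUC = 6080 ng/mL·h

Trapezoidal AUC_0→12.5:
  [0→1]: (0.0+258.6)/2 × 1 = 129.3
  [1→2.5]: (258.6+398.2)/2 × 1.5 = 492.6
  [2.5→3]: (398.2+411.2)/2 × 0.5 = 202.35
  [3→4.5]: (411.2+405.5)/2 × 1.5 = 612.525
  [4.5→6.5]: (405.5+356.8)/2 × 2 = 762.3
  [6.5→12.5]: (356.8+207.8)/2 × 6 = 1693.8
  Sum = 3892.875 ng/mL·h
Extrapolated tail: C_last / k_e = 207.8 / 0.095 = 2187.368
AUC_0→∞ = 3892.875 + 2187.368 = 6080.243 ng/mL·h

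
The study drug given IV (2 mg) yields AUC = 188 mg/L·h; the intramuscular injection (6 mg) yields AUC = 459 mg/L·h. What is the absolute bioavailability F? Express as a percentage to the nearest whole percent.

F = 81%

F = (AUC_ev / D_ev) / (AUC_iv / D_iv)
  = (459/6) / (188/2)
  = 76.5 / 94 = 0.8138
  = 81.38%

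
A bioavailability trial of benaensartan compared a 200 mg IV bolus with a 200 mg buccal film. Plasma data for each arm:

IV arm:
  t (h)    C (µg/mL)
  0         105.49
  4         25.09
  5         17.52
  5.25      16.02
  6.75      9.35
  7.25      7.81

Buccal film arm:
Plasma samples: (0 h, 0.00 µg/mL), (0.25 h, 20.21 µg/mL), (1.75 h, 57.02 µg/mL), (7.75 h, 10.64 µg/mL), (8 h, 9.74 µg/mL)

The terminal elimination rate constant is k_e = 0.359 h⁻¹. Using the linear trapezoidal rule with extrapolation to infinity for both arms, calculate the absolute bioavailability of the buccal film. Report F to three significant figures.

F = 0.884

Trapezoidal AUC_0→7.25 (IV):
  [0→4]: (105.49+25.09)/2 × 4 = 261.16
  [4→5]: (25.09+17.52)/2 × 1 = 21.305
  [5→5.25]: (17.52+16.02)/2 × 0.25 = 4.1925
  [5.25→6.75]: (16.02+9.35)/2 × 1.5 = 19.0275
  [6.75→7.25]: (9.35+7.81)/2 × 0.5 = 4.29
  Sum = 309.975 µg/mL·h
IV tail: 7.81/0.359 = 21.755; AUC_iv,0→∞ = 309.975 + 21.755 = 331.73 µg/mL·h
Trapezoidal AUC_0→8 (buccal film):
  [0→0.25]: (0.00+20.21)/2 × 0.25 = 2.52625
  [0.25→1.75]: (20.21+57.02)/2 × 1.5 = 57.9225
  [1.75→7.75]: (57.02+10.64)/2 × 6 = 202.98
  [7.75→8]: (10.64+9.74)/2 × 0.25 = 2.5475
  Sum = 265.97625 µg/mL·h
buccal film tail: 9.74/0.359 = 27.131; AUC_ev,0→∞ = 265.97625 + 27.131 = 293.10725 µg/mL·h
F = (AUC_ev/D_ev)/(AUC_iv/D_iv) = (293.10725/200)/(331.73/200) = 1.46554/1.65865 = 0.8836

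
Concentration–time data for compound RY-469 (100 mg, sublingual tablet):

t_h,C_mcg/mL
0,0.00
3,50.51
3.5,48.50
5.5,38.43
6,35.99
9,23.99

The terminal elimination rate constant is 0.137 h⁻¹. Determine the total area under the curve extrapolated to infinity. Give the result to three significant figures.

Trapezoidal AUC_0→9:
  [0→3]: (0.00+50.51)/2 × 3 = 75.765
  [3→3.5]: (50.51+48.50)/2 × 0.5 = 24.7525
  [3.5→5.5]: (48.50+38.43)/2 × 2 = 86.93
  [5.5→6]: (38.43+35.99)/2 × 0.5 = 18.605
  [6→9]: (35.99+23.99)/2 × 3 = 89.97
  Sum = 296.0225 mcg/mL·h
Extrapolated tail: C_last / k_e = 23.99 / 0.137 = 175.109
AUC_0→∞ = 296.0225 + 175.109 = 471.1315 mcg/mL·h

AUC = 471 mcg/mL·h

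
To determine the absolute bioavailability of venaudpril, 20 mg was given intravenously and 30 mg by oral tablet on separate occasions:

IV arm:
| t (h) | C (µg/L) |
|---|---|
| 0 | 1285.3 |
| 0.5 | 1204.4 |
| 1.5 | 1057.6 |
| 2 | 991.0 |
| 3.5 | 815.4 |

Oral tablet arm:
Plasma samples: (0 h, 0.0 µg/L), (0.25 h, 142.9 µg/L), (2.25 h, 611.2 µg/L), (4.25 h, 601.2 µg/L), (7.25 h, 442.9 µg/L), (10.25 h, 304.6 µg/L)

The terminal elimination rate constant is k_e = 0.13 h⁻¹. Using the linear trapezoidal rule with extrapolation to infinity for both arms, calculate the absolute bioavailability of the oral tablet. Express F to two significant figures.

Trapezoidal AUC_0→3.5 (IV):
  [0→0.5]: (1285.3+1204.4)/2 × 0.5 = 622.425
  [0.5→1.5]: (1204.4+1057.6)/2 × 1 = 1131.0
  [1.5→2]: (1057.6+991.0)/2 × 0.5 = 512.15
  [2→3.5]: (991.0+815.4)/2 × 1.5 = 1354.8
  Sum = 3620.375 µg/L·h
IV tail: 815.4/0.13 = 6272.308; AUC_iv,0→∞ = 3620.375 + 6272.308 = 9892.683 µg/L·h
Trapezoidal AUC_0→10.25 (oral tablet):
  [0→0.25]: (0.0+142.9)/2 × 0.25 = 17.8625
  [0.25→2.25]: (142.9+611.2)/2 × 2 = 754.1
  [2.25→4.25]: (611.2+601.2)/2 × 2 = 1212.4
  [4.25→7.25]: (601.2+442.9)/2 × 3 = 1566.15
  [7.25→10.25]: (442.9+304.6)/2 × 3 = 1121.25
  Sum = 4671.7625 µg/L·h
oral tablet tail: 304.6/0.13 = 2343.077; AUC_ev,0→∞ = 4671.7625 + 2343.077 = 7014.8395 µg/L·h
F = (AUC_ev/D_ev)/(AUC_iv/D_iv) = (7014.8395/30)/(9892.683/20) = 233.828/494.63415 = 0.4727

F = 0.47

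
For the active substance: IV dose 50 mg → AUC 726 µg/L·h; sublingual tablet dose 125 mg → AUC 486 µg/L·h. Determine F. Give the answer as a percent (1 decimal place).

F = (AUC_ev / D_ev) / (AUC_iv / D_iv)
  = (486/125) / (726/50)
  = 3.888 / 14.52 = 0.2678
  = 26.78%

F = 26.8%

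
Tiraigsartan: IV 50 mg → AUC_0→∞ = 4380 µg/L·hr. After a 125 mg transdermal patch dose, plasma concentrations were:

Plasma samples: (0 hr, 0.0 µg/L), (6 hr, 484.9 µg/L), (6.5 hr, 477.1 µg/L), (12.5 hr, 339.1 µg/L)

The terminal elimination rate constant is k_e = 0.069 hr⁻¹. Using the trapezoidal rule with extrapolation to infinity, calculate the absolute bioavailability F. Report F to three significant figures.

Trapezoidal AUC_0→12.5 (transdermal patch):
  [0→6]: (0.0+484.9)/2 × 6 = 1454.7
  [6→6.5]: (484.9+477.1)/2 × 0.5 = 240.5
  [6.5→12.5]: (477.1+339.1)/2 × 6 = 2448.6
  Sum = 4143.8 µg/L·hr
Tail: C_last/k_e = 339.1/0.069 = 4914.493
AUC_0→∞ (transdermal patch) = 4143.8 + 4914.493 = 9058.293 µg/L·hr
F = (AUC_ev/D_ev)/(AUC_iv/D_iv) = (9058.293/125)/(4380/50) = 72.466344/87.6 = 0.8272

F = 0.827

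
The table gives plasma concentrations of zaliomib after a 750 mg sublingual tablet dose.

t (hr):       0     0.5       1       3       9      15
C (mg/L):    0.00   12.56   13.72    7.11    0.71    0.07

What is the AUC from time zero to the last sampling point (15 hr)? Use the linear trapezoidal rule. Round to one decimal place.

AUC = 56.3 mg/L·hr

Trapezoidal AUC_0→15:
  [0→0.5]: (0.00+12.56)/2 × 0.5 = 3.14
  [0.5→1]: (12.56+13.72)/2 × 0.5 = 6.57
  [1→3]: (13.72+7.11)/2 × 2 = 20.83
  [3→9]: (7.11+0.71)/2 × 6 = 23.46
  [9→15]: (0.71+0.07)/2 × 6 = 2.34
  Sum = 56.34 mg/L·hr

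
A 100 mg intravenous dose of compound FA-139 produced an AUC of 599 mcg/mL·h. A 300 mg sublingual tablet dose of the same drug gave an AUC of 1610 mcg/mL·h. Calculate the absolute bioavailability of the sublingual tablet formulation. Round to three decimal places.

F = 0.896

F = (AUC_ev / D_ev) / (AUC_iv / D_iv)
  = (1610/300) / (599/100)
  = 5.36667 / 5.99 = 0.8959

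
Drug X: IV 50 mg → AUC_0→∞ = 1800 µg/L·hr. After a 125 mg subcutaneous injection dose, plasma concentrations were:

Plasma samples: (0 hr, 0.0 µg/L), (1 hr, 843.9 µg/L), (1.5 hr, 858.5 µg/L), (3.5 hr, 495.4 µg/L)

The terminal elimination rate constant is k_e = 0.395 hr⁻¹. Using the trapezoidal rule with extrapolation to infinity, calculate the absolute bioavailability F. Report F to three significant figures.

Trapezoidal AUC_0→3.5 (subcutaneous injection):
  [0→1]: (0.0+843.9)/2 × 1 = 421.95
  [1→1.5]: (843.9+858.5)/2 × 0.5 = 425.6
  [1.5→3.5]: (858.5+495.4)/2 × 2 = 1353.9
  Sum = 2201.45 µg/L·hr
Tail: C_last/k_e = 495.4/0.395 = 1254.177
AUC_0→∞ (subcutaneous injection) = 2201.45 + 1254.177 = 3455.627 µg/L·hr
F = (AUC_ev/D_ev)/(AUC_iv/D_iv) = (3455.627/125)/(1800/50) = 27.645016/36 = 0.7679

F = 0.768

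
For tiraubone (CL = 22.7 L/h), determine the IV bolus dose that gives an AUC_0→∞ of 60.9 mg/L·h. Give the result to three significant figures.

Dose_iv = CL × AUC_0→∞
     = 22.7 × 60.9 = 1382.43 mg

Dose = 1380 mg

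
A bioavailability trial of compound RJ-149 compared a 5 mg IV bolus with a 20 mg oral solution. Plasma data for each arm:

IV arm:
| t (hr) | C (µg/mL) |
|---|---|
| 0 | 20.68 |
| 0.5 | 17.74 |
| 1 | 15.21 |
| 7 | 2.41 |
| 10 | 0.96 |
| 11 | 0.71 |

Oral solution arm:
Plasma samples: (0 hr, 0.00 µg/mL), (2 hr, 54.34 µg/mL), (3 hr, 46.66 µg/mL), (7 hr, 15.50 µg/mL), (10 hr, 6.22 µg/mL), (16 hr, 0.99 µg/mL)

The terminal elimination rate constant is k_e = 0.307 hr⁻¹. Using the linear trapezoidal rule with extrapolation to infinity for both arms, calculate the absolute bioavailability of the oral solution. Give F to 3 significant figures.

Trapezoidal AUC_0→11 (IV):
  [0→0.5]: (20.68+17.74)/2 × 0.5 = 9.605
  [0.5→1]: (17.74+15.21)/2 × 0.5 = 8.2375
  [1→7]: (15.21+2.41)/2 × 6 = 52.86
  [7→10]: (2.41+0.96)/2 × 3 = 5.055
  [10→11]: (0.96+0.71)/2 × 1 = 0.835
  Sum = 76.5925 µg/mL·hr
IV tail: 0.71/0.307 = 2.313; AUC_iv,0→∞ = 76.5925 + 2.313 = 78.9055 µg/mL·hr
Trapezoidal AUC_0→16 (oral solution):
  [0→2]: (0.00+54.34)/2 × 2 = 54.34
  [2→3]: (54.34+46.66)/2 × 1 = 50.5
  [3→7]: (46.66+15.50)/2 × 4 = 124.32
  [7→10]: (15.50+6.22)/2 × 3 = 32.58
  [10→16]: (6.22+0.99)/2 × 6 = 21.63
  Sum = 283.37 µg/mL·hr
oral solution tail: 0.99/0.307 = 3.225; AUC_ev,0→∞ = 283.37 + 3.225 = 286.595 µg/mL·hr
F = (AUC_ev/D_ev)/(AUC_iv/D_iv) = (286.595/20)/(78.9055/5) = 14.32975/15.7811 = 0.9080

F = 0.908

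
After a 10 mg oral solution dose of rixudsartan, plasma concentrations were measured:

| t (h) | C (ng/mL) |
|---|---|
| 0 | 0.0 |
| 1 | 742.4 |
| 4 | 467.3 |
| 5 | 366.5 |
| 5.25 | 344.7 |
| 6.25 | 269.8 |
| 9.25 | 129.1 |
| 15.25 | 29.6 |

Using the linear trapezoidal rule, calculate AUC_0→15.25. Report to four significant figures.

Trapezoidal AUC_0→15.25:
  [0→1]: (0.0+742.4)/2 × 1 = 371.2
  [1→4]: (742.4+467.3)/2 × 3 = 1814.55
  [4→5]: (467.3+366.5)/2 × 1 = 416.9
  [5→5.25]: (366.5+344.7)/2 × 0.25 = 88.9
  [5.25→6.25]: (344.7+269.8)/2 × 1 = 307.25
  [6.25→9.25]: (269.8+129.1)/2 × 3 = 598.35
  [9.25→15.25]: (129.1+29.6)/2 × 6 = 476.1
  Sum = 4073.25 ng/mL·h

AUC = 4073 ng/mL·h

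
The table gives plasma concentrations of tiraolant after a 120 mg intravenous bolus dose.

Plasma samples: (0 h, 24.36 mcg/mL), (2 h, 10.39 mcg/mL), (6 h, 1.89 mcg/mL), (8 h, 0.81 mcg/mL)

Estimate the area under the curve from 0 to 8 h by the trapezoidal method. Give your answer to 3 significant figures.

Trapezoidal AUC_0→8:
  [0→2]: (24.36+10.39)/2 × 2 = 34.75
  [2→6]: (10.39+1.89)/2 × 4 = 24.56
  [6→8]: (1.89+0.81)/2 × 2 = 2.7
  Sum = 62.01 mcg/mL·h

AUC = 62.0 mcg/mL·h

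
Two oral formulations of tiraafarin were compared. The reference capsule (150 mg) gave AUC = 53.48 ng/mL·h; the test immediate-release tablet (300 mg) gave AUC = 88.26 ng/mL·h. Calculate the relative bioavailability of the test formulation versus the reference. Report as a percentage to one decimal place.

F_rel = (AUC_test/D_test) / (AUC_ref/D_ref)
      = (88.26/300) / (53.48/150)
      = 0.2942 / 0.356533 = 0.8252 = 82.52%

F_rel = 82.5%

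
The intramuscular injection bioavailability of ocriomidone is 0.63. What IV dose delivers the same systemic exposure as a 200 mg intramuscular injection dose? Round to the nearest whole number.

D_iv = 126 mg

Systemic exposure from an extravascular dose = F × D_ev, so the equivalent IV dose is F × D_ev.
D_iv = F × D_ev = 0.63 × 200 = 126 mg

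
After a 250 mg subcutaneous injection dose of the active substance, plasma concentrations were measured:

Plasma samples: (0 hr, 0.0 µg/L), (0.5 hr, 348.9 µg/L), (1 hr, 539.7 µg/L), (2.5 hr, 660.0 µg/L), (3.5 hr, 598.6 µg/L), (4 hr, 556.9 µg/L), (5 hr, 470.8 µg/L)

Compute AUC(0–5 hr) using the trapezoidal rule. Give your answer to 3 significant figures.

AUC = 2640 µg/L·hr

Trapezoidal AUC_0→5:
  [0→0.5]: (0.0+348.9)/2 × 0.5 = 87.225
  [0.5→1]: (348.9+539.7)/2 × 0.5 = 222.15
  [1→2.5]: (539.7+660.0)/2 × 1.5 = 899.775
  [2.5→3.5]: (660.0+598.6)/2 × 1 = 629.3
  [3.5→4]: (598.6+556.9)/2 × 0.5 = 288.875
  [4→5]: (556.9+470.8)/2 × 1 = 513.85
  Sum = 2641.175 µg/L·hr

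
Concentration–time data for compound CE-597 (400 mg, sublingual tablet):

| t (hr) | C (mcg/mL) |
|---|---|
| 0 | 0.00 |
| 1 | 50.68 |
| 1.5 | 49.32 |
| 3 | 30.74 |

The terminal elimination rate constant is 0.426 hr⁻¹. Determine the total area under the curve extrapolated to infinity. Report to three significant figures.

Trapezoidal AUC_0→3:
  [0→1]: (0.00+50.68)/2 × 1 = 25.34
  [1→1.5]: (50.68+49.32)/2 × 0.5 = 25.0
  [1.5→3]: (49.32+30.74)/2 × 1.5 = 60.045
  Sum = 110.385 mcg/mL·hr
Extrapolated tail: C_last / k_e = 30.74 / 0.426 = 72.160
AUC_0→∞ = 110.385 + 72.160 = 182.545 mcg/mL·hr

AUC = 183 mcg/mL·hr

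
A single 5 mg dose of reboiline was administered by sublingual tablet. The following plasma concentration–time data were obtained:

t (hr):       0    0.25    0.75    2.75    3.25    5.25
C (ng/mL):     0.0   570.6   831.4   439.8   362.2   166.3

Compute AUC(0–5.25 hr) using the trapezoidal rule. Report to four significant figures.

Trapezoidal AUC_0→5.25:
  [0→0.25]: (0.0+570.6)/2 × 0.25 = 71.325
  [0.25→0.75]: (570.6+831.4)/2 × 0.5 = 350.5
  [0.75→2.75]: (831.4+439.8)/2 × 2 = 1271.2
  [2.75→3.25]: (439.8+362.2)/2 × 0.5 = 200.5
  [3.25→5.25]: (362.2+166.3)/2 × 2 = 528.5
  Sum = 2422.025 ng/mL·hr

AUC = 2422 ng/mL·hr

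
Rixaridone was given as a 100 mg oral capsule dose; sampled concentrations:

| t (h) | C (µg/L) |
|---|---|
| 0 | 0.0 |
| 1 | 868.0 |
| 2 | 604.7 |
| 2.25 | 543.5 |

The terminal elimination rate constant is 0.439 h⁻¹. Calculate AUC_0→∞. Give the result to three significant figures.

Trapezoidal AUC_0→2.25:
  [0→1]: (0.0+868.0)/2 × 1 = 434.0
  [1→2]: (868.0+604.7)/2 × 1 = 736.35
  [2→2.25]: (604.7+543.5)/2 × 0.25 = 143.525
  Sum = 1313.875 µg/L·h
Extrapolated tail: C_last / k_e = 543.5 / 0.439 = 1238.041
AUC_0→∞ = 1313.875 + 1238.041 = 2551.916 µg/L·h

AUC = 2550 µg/L·h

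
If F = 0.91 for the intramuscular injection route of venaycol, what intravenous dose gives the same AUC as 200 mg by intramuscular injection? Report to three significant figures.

D_iv = 182 mg

Systemic exposure from an extravascular dose = F × D_ev, so the equivalent IV dose is F × D_ev.
D_iv = F × D_ev = 0.91 × 200 = 182 mg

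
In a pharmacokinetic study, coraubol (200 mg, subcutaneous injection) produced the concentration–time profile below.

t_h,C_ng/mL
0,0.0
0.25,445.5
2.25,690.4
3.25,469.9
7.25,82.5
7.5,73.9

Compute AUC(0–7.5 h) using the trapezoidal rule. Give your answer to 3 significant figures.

Trapezoidal AUC_0→7.5:
  [0→0.25]: (0.0+445.5)/2 × 0.25 = 55.6875
  [0.25→2.25]: (445.5+690.4)/2 × 2 = 1135.9
  [2.25→3.25]: (690.4+469.9)/2 × 1 = 580.15
  [3.25→7.25]: (469.9+82.5)/2 × 4 = 1104.8
  [7.25→7.5]: (82.5+73.9)/2 × 0.25 = 19.55
  Sum = 2896.0875 ng/mL·h

AUC = 2900 ng/mL·h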